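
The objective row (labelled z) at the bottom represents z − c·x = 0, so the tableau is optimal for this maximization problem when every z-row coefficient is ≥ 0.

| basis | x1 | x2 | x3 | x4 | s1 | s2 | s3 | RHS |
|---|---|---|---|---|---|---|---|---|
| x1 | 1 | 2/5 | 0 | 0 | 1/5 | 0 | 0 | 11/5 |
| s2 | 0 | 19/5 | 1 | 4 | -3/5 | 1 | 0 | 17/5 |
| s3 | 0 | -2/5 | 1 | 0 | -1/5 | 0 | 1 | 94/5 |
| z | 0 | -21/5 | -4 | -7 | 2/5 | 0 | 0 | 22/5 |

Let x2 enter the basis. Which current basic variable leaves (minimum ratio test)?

Column x2 entries and ratios — x1: (11/5)/(2/5) = 11/2; s2: (17/5)/(19/5) = 17/19; s3: -2/5 ≤ 0, skip.
Smallest ratio is 17/19 in the row of s2, so s2 leaves.

s2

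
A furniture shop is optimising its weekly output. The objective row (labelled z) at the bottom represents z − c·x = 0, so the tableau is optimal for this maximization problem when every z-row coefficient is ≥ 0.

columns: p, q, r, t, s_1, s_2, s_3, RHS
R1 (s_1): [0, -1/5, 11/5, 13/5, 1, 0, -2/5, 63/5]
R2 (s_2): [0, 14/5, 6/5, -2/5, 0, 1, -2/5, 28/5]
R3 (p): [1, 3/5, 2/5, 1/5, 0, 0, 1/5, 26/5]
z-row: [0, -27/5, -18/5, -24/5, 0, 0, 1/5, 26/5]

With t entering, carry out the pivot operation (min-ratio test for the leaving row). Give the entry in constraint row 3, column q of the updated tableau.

Ratio test on column t — row 1: (63/5)/(13/5) = 63/13; row 2: entry -2/5 ≤ 0; row 3: (26/5)/(1/5) = 26. Minimum is 63/13 at row 1 (s_1 leaves); pivot element 13/5.
Divide row 1 by 13/5; eliminate column t from the other rows.
Row 3 update in column q: 3/5 − (1/5)·(-1/13) = 8/13.

8/13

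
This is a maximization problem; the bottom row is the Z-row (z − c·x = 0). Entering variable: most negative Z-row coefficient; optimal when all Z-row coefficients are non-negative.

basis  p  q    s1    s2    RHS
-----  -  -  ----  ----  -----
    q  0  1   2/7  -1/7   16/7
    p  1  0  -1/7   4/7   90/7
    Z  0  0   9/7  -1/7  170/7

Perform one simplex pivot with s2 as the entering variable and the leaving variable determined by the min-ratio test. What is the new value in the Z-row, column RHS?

Ratio test on column s2 — row 1: entry -1/7 ≤ 0; row 2: (90/7)/(4/7) = 45/2. Minimum is 45/2 at row 2 (p leaves); pivot element 4/7.
Divide row 2 by 4/7; eliminate column s2 from the other rows.
Z-row update in column RHS: 170/7 − (-1/7)·(45/2) = 55/2.

55/2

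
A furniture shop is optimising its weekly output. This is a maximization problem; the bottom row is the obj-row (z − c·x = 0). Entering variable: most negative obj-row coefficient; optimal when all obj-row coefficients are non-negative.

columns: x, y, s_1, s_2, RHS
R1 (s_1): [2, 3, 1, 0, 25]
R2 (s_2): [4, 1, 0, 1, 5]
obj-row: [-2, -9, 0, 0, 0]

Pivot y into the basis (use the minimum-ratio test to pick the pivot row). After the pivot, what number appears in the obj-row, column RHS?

45

Ratio test on column y — row 1: 25/3 = 25/3; row 2: 5/1 = 5. Minimum is 5 at row 2 (s_2 leaves); pivot element 1.
Divide row 2 by 1; eliminate column y from the other rows.
obj-row update in column RHS: 0 − (-9)·5 = 45.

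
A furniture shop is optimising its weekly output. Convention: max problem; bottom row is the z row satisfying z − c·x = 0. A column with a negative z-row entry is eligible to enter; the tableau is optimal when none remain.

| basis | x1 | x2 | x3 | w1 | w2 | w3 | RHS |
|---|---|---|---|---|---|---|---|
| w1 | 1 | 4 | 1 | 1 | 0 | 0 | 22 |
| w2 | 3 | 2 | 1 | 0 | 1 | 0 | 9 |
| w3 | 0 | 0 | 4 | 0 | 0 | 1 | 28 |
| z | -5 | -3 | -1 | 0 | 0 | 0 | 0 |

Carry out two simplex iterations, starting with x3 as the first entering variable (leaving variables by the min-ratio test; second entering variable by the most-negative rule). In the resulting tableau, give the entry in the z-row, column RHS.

31/3

Ratio test on column x3 — row 1: 22/1 = 22; row 2: 9/1 = 9; row 3: 28/4 = 7. Minimum is 7 at row 3 (w3 leaves); pivot element 4.
Divide row 3 by 4; eliminate column x3 from the other rows.
Second iteration: most negative z-row entry is -5 in column x1, so x1 enters.
Ratio test on column x1 — row 1: 15/1 = 15; row 2: 2/3 = 2/3; row 3: entry 0 ≤ 0. Minimum is 2/3 at row 2 (w2 leaves); pivot element 3.
Divide row 2 by 3; eliminate column x1 from the other rows.
After both pivots, the entry at the z-row, column RHS is 31/3.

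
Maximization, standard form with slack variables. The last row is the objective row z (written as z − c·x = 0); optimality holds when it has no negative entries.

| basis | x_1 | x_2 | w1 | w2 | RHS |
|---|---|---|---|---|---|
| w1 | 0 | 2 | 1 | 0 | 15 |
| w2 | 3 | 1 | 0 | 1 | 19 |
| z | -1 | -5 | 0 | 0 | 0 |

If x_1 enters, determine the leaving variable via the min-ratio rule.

Column x_1 entries and ratios — w1: 0 ≤ 0, skip; w2: 19/3 = 19/3.
Smallest ratio is 19/3 in the row of w2, so w2 leaves.

w2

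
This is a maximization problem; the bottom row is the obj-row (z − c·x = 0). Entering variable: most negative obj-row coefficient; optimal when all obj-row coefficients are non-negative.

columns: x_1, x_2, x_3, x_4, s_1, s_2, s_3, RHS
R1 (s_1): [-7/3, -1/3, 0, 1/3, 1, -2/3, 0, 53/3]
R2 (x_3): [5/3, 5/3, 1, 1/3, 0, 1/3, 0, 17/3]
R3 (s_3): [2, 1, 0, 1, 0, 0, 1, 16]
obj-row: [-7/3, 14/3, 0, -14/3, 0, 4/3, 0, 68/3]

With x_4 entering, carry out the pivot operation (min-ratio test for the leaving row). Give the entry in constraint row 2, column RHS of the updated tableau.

1/3

Ratio test on column x_4 — row 1: (53/3)/(1/3) = 53; row 2: (17/3)/(1/3) = 17; row 3: 16/1 = 16. Minimum is 16 at row 3 (s_3 leaves); pivot element 1.
Divide row 3 by 1; eliminate column x_4 from the other rows.
Row 2 update in column RHS: 17/3 − (1/3)·16 = 1/3.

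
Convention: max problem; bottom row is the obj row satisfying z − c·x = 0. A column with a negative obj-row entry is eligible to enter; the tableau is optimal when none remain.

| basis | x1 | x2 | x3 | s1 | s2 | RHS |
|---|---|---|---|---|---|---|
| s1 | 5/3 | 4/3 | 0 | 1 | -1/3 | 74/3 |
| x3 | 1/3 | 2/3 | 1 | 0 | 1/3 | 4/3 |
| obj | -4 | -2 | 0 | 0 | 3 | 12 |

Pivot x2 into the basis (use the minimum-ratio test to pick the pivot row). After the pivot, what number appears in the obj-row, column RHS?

16

Ratio test on column x2 — row 1: (74/3)/(4/3) = 37/2; row 2: (4/3)/(2/3) = 2. Minimum is 2 at row 2 (x3 leaves); pivot element 2/3.
Divide row 2 by 2/3; eliminate column x2 from the other rows.
obj-row update in column RHS: 12 − (-2)·2 = 16.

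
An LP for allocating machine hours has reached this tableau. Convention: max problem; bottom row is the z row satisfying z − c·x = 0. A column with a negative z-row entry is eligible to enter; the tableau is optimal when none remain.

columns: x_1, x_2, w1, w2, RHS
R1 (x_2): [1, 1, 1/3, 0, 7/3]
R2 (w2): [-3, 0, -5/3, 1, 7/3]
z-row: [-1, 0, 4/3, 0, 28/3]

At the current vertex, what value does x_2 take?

7/3

x_2 is basic (row 1); its value is the RHS of that row, 7/3.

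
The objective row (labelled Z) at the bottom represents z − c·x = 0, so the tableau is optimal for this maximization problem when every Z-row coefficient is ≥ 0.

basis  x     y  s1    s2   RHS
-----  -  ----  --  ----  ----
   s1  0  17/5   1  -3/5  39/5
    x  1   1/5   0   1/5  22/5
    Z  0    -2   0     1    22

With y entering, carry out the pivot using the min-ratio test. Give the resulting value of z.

Ratio test on column y — row 1: (39/5)/(17/5) = 39/17; row 2: (22/5)/(1/5) = 22. Minimum is 39/17 at row 1 (s1 leaves); pivot element 17/5.
Pivot on row 1; the Z-row RHS becomes 22 − (-2)·(39/17) = 452/17.

452/17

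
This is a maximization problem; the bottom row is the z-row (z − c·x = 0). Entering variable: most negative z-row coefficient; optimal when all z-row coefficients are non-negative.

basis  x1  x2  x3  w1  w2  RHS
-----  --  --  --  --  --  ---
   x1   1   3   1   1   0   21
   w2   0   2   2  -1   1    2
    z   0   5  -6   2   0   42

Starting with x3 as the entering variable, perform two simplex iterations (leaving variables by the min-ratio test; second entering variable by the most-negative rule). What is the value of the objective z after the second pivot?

184/3

Ratio test on column x3 — row 1: 21/1 = 21; row 2: 2/2 = 1. Minimum is 1 at row 2 (w2 leaves); pivot element 2.
Pivot on row 2; the z-row RHS becomes 42 − (-6)·1 = 48.
Next entering variable (most negative z-row entry -1): w1.
Ratio test on column w1 — row 1: 20/(3/2) = 40/3; row 2: entry -1/2 ≤ 0. Minimum is 40/3 at row 1 (x1 leaves); pivot element 3/2.
After the second pivot the z-row RHS is 48 − (-1)·(40/3) = 184/3.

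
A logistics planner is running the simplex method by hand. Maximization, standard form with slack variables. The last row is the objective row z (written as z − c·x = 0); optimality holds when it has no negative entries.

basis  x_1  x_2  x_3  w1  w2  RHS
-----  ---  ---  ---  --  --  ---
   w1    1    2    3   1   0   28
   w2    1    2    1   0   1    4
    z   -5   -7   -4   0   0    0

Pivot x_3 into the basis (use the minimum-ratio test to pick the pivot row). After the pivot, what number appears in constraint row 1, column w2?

Ratio test on column x_3 — row 1: 28/3 = 28/3; row 2: 4/1 = 4. Minimum is 4 at row 2 (w2 leaves); pivot element 1.
Divide row 2 by 1; eliminate column x_3 from the other rows.
Row 1 update in column w2: 0 − 3·1 = -3.

-3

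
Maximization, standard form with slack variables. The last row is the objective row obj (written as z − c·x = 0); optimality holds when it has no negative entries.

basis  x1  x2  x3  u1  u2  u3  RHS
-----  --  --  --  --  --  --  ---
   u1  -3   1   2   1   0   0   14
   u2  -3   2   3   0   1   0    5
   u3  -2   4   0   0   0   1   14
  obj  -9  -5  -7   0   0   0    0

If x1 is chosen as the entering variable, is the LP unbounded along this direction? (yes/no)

yes

Every constraint-row entry in column x1 is ≤ 0, so increasing x1 is unbounded.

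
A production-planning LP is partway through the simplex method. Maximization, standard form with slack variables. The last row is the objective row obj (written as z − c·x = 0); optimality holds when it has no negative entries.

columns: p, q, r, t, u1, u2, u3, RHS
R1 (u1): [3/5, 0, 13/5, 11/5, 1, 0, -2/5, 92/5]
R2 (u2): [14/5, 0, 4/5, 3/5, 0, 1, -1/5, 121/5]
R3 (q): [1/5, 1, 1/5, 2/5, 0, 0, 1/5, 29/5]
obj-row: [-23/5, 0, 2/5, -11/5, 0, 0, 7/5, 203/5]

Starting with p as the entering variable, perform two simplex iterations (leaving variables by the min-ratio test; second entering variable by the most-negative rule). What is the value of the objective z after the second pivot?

Ratio test on column p — row 1: (92/5)/(3/5) = 92/3; row 2: (121/5)/(14/5) = 121/14; row 3: (29/5)/(1/5) = 29. Minimum is 121/14 at row 2 (u2 leaves); pivot element 14/5.
Pivot on row 2; the obj-row RHS becomes 203/5 − (-23/5)·(121/14) = 1125/14.
Next entering variable (most negative obj-row entry -17/14): t.
Ratio test on column t — row 1: (185/14)/(29/14) = 185/29; row 2: (121/14)/(3/14) = 121/3; row 3: (57/14)/(5/14) = 57/5. Minimum is 185/29 at row 1 (u1 leaves); pivot element 29/14.
After the second pivot the obj-row RHS is 1125/14 − (-17/14)·(185/29) = 2555/29.

2555/29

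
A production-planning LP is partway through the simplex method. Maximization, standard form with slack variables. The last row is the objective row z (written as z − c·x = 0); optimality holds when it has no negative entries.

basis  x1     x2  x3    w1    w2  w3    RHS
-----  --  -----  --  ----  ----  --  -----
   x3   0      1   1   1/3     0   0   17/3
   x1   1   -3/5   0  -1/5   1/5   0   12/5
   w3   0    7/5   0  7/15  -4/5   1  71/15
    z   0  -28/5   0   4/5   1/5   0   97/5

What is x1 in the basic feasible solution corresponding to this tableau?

x1 is basic (row 2); its value is the RHS of that row, 12/5.

12/5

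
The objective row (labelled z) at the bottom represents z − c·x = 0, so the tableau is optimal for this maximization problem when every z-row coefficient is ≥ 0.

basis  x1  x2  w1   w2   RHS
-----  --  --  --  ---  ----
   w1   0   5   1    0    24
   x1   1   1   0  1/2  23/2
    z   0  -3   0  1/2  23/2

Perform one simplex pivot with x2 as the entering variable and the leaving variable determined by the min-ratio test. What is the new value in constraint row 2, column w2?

1/2

Ratio test on column x2 — row 1: 24/5 = 24/5; row 2: (23/2)/1 = 23/2. Minimum is 24/5 at row 1 (w1 leaves); pivot element 5.
Divide row 1 by 5; eliminate column x2 from the other rows.
Row 2 update in column w2: 1/2 − 1·0 = 1/2.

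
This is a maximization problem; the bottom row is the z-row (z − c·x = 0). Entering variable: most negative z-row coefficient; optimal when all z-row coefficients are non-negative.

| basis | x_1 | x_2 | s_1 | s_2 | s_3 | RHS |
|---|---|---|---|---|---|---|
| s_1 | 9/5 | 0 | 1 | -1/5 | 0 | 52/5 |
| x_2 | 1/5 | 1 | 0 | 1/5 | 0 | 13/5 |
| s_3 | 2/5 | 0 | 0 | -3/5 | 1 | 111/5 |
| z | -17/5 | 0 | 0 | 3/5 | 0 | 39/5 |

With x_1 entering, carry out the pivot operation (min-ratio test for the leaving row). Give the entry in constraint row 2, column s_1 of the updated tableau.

Ratio test on column x_1 — row 1: (52/5)/(9/5) = 52/9; row 2: (13/5)/(1/5) = 13; row 3: (111/5)/(2/5) = 111/2. Minimum is 52/9 at row 1 (s_1 leaves); pivot element 9/5.
Divide row 1 by 9/5; eliminate column x_1 from the other rows.
Row 2 update in column s_1: 0 − (1/5)·(5/9) = -1/9.

-1/9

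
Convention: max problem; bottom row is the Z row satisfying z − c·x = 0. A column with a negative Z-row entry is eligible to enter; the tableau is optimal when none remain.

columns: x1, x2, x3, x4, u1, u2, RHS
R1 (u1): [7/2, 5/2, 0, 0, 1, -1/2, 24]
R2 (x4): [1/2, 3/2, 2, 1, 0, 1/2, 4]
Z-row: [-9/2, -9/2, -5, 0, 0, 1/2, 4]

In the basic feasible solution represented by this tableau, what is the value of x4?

4

x4 is basic (row 2); its value is the RHS of that row, 4.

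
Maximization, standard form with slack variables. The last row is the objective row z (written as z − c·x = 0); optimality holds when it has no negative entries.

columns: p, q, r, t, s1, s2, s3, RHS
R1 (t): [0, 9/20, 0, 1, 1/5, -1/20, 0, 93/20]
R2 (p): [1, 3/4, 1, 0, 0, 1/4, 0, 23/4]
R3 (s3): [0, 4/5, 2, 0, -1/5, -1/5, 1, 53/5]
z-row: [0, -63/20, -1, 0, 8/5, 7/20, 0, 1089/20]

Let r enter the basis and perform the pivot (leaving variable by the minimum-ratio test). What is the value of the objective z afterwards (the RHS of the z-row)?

239/4

Ratio test on column r — row 1: entry 0 ≤ 0; row 2: (23/4)/1 = 23/4; row 3: (53/5)/2 = 53/10. Minimum is 53/10 at row 3 (s3 leaves); pivot element 2.
Pivot on row 3; the z-row RHS becomes 1089/20 − (-1)·(53/10) = 239/4.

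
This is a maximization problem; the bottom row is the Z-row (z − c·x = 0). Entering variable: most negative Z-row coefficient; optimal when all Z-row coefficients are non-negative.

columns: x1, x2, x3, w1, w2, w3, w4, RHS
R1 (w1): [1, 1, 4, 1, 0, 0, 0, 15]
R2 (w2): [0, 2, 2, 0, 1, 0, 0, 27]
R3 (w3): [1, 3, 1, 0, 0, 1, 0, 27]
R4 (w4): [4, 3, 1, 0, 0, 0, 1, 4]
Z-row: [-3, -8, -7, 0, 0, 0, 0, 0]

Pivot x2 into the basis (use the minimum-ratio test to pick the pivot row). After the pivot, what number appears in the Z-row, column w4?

Ratio test on column x2 — row 1: 15/1 = 15; row 2: 27/2 = 27/2; row 3: 27/3 = 9; row 4: 4/3 = 4/3. Minimum is 4/3 at row 4 (w4 leaves); pivot element 3.
Divide row 4 by 3; eliminate column x2 from the other rows.
Z-row update in column w4: 0 − (-8)·(1/3) = 8/3.

8/3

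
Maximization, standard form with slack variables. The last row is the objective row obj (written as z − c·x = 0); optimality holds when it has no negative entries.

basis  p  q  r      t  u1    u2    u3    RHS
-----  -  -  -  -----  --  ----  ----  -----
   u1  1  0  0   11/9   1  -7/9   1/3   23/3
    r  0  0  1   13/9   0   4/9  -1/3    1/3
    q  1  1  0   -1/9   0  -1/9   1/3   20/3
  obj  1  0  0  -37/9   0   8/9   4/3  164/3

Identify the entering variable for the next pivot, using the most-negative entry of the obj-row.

Negative obj-row entries: t: -37/9.
The most negative is -37/9 in column t, so t enters.

t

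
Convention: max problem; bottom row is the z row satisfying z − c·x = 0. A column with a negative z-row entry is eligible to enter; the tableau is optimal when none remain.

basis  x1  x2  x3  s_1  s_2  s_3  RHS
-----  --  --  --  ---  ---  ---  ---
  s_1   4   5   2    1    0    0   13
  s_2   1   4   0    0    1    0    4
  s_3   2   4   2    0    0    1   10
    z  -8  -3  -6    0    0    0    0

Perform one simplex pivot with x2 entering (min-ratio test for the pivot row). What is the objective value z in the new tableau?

Ratio test on column x2 — row 1: 13/5 = 13/5; row 2: 4/4 = 1; row 3: 10/4 = 5/2. Minimum is 1 at row 2 (s_2 leaves); pivot element 4.
Pivot on row 2; the z-row RHS becomes 0 − (-3)·1 = 3.

3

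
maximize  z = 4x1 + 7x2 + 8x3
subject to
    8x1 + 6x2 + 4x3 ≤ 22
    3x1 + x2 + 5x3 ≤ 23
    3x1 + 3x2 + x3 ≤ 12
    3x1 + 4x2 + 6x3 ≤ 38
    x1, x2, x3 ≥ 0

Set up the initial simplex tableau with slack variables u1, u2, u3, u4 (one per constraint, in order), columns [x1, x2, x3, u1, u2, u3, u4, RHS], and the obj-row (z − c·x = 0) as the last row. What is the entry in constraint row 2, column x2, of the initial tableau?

1

Constraint 2 has coefficient 1 on x2.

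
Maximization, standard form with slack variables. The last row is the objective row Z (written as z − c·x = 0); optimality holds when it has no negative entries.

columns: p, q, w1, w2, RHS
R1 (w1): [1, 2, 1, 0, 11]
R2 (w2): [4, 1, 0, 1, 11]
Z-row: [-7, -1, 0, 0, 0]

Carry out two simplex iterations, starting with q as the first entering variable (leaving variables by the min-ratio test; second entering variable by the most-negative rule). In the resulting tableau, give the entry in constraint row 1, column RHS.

33/7

Ratio test on column q — row 1: 11/2 = 11/2; row 2: 11/1 = 11. Minimum is 11/2 at row 1 (w1 leaves); pivot element 2.
Divide row 1 by 2; eliminate column q from the other rows.
Second iteration: most negative Z-row entry is -13/2 in column p, so p enters.
Ratio test on column p — row 1: (11/2)/(1/2) = 11; row 2: (11/2)/(7/2) = 11/7. Minimum is 11/7 at row 2 (w2 leaves); pivot element 7/2.
Divide row 2 by 7/2; eliminate column p from the other rows.
After both pivots, the entry at constraint row 1, column RHS is 33/7.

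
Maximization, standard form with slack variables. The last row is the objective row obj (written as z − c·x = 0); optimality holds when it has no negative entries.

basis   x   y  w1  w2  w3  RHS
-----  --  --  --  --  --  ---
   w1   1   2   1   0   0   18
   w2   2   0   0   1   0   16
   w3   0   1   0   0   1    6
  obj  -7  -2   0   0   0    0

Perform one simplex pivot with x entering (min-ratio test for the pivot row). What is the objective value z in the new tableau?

56

Ratio test on column x — row 1: 18/1 = 18; row 2: 16/2 = 8; row 3: entry 0 ≤ 0. Minimum is 8 at row 2 (w2 leaves); pivot element 2.
Pivot on row 2; the obj-row RHS becomes 0 − (-7)·8 = 56.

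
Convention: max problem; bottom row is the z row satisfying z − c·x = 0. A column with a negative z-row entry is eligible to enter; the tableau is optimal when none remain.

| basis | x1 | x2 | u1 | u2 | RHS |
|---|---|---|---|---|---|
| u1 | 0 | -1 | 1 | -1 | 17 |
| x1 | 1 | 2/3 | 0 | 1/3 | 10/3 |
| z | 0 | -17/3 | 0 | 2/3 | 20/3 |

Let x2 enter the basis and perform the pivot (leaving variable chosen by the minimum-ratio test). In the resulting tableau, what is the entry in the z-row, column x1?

17/2

Ratio test on column x2 — row 1: entry -1 ≤ 0; row 2: (10/3)/(2/3) = 5. Minimum is 5 at row 2 (x1 leaves); pivot element 2/3.
Divide row 2 by 2/3; eliminate column x2 from the other rows.
z-row update in column x1: 0 − (-17/3)·(3/2) = 17/2.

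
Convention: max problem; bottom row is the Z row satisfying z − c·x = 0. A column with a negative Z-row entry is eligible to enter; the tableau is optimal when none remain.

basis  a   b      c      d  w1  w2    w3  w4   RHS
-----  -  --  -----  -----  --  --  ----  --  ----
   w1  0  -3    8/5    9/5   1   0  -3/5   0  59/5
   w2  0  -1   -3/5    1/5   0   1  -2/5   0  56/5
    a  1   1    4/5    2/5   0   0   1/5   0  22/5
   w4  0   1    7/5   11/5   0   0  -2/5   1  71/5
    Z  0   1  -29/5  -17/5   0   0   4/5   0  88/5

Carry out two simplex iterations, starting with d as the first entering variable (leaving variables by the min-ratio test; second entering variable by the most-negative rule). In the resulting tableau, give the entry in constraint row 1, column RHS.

2/5

Ratio test on column d — row 1: (59/5)/(9/5) = 59/9; row 2: (56/5)/(1/5) = 56; row 3: (22/5)/(2/5) = 11; row 4: (71/5)/(11/5) = 71/11. Minimum is 71/11 at row 4 (w4 leaves); pivot element 11/5.
Divide row 4 by 11/5; eliminate column d from the other rows.
Second iteration: most negative Z-row entry is -40/11 in column c, so c enters.
Ratio test on column c — row 1: (2/11)/(5/11) = 2/5; row 2: entry -8/11 ≤ 0; row 3: (20/11)/(6/11) = 10/3; row 4: (71/11)/(7/11) = 71/7. Minimum is 2/5 at row 1 (w1 leaves); pivot element 5/11.
Divide row 1 by 5/11; eliminate column c from the other rows.
After both pivots, the entry at constraint row 1, column RHS is 2/5.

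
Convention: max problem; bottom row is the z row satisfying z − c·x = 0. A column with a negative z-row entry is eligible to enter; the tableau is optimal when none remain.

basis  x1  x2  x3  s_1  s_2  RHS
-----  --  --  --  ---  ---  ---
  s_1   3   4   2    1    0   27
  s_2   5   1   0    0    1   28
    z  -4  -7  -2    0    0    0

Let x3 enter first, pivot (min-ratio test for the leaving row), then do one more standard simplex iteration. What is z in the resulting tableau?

Ratio test on column x3 — row 1: 27/2 = 27/2; row 2: entry 0 ≤ 0. Minimum is 27/2 at row 1 (s_1 leaves); pivot element 2.
Pivot on row 1; the z-row RHS becomes 0 − (-2)·(27/2) = 27.
Next entering variable (most negative z-row entry -3): x2.
Ratio test on column x2 — row 1: (27/2)/2 = 27/4; row 2: 28/1 = 28. Minimum is 27/4 at row 1 (x3 leaves); pivot element 2.
After the second pivot the z-row RHS is 27 − (-3)·(27/4) = 189/4.

189/4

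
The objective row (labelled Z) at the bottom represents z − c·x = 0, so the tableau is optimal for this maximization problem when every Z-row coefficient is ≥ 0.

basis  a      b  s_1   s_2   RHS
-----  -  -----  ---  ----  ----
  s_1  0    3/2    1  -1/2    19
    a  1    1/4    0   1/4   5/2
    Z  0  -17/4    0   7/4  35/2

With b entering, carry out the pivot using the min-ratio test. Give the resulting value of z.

Ratio test on column b — row 1: 19/(3/2) = 38/3; row 2: (5/2)/(1/4) = 10. Minimum is 10 at row 2 (a leaves); pivot element 1/4.
Pivot on row 2; the Z-row RHS becomes 35/2 − (-17/4)·10 = 60.

60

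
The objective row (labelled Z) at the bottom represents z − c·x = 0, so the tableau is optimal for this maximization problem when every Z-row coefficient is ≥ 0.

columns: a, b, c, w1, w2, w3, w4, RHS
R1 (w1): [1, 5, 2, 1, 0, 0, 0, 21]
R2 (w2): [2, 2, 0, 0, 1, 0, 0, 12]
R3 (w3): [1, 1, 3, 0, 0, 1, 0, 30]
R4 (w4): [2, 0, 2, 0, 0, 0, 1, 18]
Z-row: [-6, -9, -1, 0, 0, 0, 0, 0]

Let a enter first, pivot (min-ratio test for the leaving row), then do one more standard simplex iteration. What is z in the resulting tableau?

189/4

Ratio test on column a — row 1: 21/1 = 21; row 2: 12/2 = 6; row 3: 30/1 = 30; row 4: 18/2 = 9. Minimum is 6 at row 2 (w2 leaves); pivot element 2.
Pivot on row 2; the Z-row RHS becomes 0 − (-6)·6 = 36.
Next entering variable (most negative Z-row entry -3): b.
Ratio test on column b — row 1: 15/4 = 15/4; row 2: 6/1 = 6; row 3: entry 0 ≤ 0; row 4: entry -2 ≤ 0. Minimum is 15/4 at row 1 (w1 leaves); pivot element 4.
After the second pivot the Z-row RHS is 36 − (-3)·(15/4) = 189/4.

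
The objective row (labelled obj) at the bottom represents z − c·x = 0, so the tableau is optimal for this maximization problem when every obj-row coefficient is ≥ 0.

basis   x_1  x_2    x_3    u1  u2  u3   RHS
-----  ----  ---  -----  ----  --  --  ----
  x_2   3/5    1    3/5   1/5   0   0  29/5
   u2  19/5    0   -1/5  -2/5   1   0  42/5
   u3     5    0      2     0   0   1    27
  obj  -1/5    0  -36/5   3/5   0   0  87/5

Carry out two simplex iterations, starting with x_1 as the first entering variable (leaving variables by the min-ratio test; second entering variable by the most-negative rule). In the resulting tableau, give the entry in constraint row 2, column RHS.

111/43

Ratio test on column x_1 — row 1: (29/5)/(3/5) = 29/3; row 2: (42/5)/(19/5) = 42/19; row 3: 27/5 = 27/5. Minimum is 42/19 at row 2 (u2 leaves); pivot element 19/5.
Divide row 2 by 19/5; eliminate column x_1 from the other rows.
Second iteration: most negative obj-row entry is -137/19 in column x_3, so x_3 enters.
Ratio test on column x_3 — row 1: (85/19)/(12/19) = 85/12; row 2: entry -1/19 ≤ 0; row 3: (303/19)/(43/19) = 303/43. Minimum is 303/43 at row 3 (u3 leaves); pivot element 43/19.
Divide row 3 by 43/19; eliminate column x_3 from the other rows.
After both pivots, the entry at constraint row 2, column RHS is 111/43.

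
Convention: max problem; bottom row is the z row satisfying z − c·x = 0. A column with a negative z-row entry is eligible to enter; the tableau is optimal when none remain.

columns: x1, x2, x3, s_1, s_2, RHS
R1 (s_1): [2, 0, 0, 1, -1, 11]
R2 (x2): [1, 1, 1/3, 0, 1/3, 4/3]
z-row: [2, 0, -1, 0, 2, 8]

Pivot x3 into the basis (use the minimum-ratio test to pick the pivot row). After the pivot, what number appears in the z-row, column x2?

3

Ratio test on column x3 — row 1: entry 0 ≤ 0; row 2: (4/3)/(1/3) = 4. Minimum is 4 at row 2 (x2 leaves); pivot element 1/3.
Divide row 2 by 1/3; eliminate column x3 from the other rows.
z-row update in column x2: 0 − (-1)·3 = 3.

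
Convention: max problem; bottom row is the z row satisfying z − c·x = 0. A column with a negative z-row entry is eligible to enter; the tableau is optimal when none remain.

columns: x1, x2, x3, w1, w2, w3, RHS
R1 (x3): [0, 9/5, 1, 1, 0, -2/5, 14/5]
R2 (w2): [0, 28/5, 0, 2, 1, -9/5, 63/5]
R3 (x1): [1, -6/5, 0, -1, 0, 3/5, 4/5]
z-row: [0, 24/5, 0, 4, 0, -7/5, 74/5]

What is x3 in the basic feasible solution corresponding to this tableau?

14/5

x3 is basic (row 1); its value is the RHS of that row, 14/5.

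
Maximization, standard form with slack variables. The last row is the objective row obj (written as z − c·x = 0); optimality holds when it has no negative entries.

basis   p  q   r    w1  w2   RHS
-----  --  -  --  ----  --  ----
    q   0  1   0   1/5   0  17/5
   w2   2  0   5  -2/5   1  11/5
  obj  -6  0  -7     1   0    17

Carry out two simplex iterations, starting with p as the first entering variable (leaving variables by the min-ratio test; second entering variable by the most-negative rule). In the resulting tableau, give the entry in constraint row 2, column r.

Ratio test on column p — row 1: entry 0 ≤ 0; row 2: (11/5)/2 = 11/10. Minimum is 11/10 at row 2 (w2 leaves); pivot element 2.
Divide row 2 by 2; eliminate column p from the other rows.
Second iteration: most negative obj-row entry is -1/5 in column w1, so w1 enters.
Ratio test on column w1 — row 1: (17/5)/(1/5) = 17; row 2: entry -1/5 ≤ 0. Minimum is 17 at row 1 (q leaves); pivot element 1/5.
Divide row 1 by 1/5; eliminate column w1 from the other rows.
After both pivots, the entry at constraint row 2, column r is 5/2.

5/2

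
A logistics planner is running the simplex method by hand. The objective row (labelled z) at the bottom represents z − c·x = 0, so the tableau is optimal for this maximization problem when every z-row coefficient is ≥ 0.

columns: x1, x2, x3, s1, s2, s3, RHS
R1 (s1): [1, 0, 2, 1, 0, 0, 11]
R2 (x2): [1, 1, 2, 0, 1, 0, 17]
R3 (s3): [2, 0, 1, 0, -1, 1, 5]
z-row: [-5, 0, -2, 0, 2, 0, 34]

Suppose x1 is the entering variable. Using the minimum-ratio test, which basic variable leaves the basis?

s3

Column x1 entries and ratios — s1: 11/1 = 11; x2: 17/1 = 17; s3: 5/2 = 5/2.
Smallest ratio is 5/2 in the row of s3, so s3 leaves.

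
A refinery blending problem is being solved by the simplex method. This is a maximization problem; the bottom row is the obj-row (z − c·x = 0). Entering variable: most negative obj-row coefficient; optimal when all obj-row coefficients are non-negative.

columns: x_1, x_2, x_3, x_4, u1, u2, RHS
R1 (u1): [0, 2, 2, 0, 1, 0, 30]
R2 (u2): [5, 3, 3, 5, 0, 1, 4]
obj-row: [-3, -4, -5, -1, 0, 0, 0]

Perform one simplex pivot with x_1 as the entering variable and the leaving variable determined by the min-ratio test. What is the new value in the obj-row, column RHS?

12/5

Ratio test on column x_1 — row 1: entry 0 ≤ 0; row 2: 4/5 = 4/5. Minimum is 4/5 at row 2 (u2 leaves); pivot element 5.
Divide row 2 by 5; eliminate column x_1 from the other rows.
obj-row update in column RHS: 0 − (-3)·(4/5) = 12/5.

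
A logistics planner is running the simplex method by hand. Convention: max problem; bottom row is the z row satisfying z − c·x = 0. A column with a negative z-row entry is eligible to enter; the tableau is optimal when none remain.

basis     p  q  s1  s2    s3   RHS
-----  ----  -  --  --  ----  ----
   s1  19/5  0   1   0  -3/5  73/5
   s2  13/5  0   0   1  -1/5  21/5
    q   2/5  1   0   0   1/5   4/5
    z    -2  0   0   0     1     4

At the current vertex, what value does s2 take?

s2 is basic (row 2); its value is the RHS of that row, 21/5.

21/5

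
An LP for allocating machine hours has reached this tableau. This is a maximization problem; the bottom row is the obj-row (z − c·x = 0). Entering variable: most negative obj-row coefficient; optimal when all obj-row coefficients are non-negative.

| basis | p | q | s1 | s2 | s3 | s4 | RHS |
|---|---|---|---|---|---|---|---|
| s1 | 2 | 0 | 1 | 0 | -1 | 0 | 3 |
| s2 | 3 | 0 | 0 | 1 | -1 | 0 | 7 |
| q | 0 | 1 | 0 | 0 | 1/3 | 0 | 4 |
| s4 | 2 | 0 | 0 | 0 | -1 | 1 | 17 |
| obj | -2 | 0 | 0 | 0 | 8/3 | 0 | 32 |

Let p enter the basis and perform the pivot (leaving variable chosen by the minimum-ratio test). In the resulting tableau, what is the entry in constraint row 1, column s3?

-1/2

Ratio test on column p — row 1: 3/2 = 3/2; row 2: 7/3 = 7/3; row 3: entry 0 ≤ 0; row 4: 17/2 = 17/2. Minimum is 3/2 at row 1 (s1 leaves); pivot element 2.
Divide row 1 by 2; eliminate column p from the other rows.
In the new row 1, the s3 entry is the old entry divided by the pivot: (-1)/2 = -1/2.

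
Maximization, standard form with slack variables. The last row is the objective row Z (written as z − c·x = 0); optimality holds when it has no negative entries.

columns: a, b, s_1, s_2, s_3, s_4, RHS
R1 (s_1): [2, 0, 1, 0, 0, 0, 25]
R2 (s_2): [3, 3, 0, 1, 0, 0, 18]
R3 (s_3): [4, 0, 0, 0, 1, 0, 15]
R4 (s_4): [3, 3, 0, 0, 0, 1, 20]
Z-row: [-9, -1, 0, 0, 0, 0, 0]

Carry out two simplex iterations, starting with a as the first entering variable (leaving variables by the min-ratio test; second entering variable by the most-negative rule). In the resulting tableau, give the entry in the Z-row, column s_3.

Ratio test on column a — row 1: 25/2 = 25/2; row 2: 18/3 = 6; row 3: 15/4 = 15/4; row 4: 20/3 = 20/3. Minimum is 15/4 at row 3 (s_3 leaves); pivot element 4.
Divide row 3 by 4; eliminate column a from the other rows.
Second iteration: most negative Z-row entry is -1 in column b, so b enters.
Ratio test on column b — row 1: entry 0 ≤ 0; row 2: (27/4)/3 = 9/4; row 3: entry 0 ≤ 0; row 4: (35/4)/3 = 35/12. Minimum is 9/4 at row 2 (s_2 leaves); pivot element 3.
Divide row 2 by 3; eliminate column b from the other rows.
After both pivots, the entry at the Z-row, column s_3 is 2.

2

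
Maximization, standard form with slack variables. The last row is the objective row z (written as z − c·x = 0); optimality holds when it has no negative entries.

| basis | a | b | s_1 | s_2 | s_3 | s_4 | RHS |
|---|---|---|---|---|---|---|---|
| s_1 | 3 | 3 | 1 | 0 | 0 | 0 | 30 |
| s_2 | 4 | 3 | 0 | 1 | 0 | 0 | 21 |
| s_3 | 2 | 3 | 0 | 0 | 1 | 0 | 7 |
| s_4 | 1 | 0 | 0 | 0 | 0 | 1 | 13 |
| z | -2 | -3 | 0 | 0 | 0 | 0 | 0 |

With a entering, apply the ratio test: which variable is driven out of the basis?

s_3

Column a entries and ratios — s_1: 30/3 = 10; s_2: 21/4 = 21/4; s_3: 7/2 = 7/2; s_4: 13/1 = 13.
Smallest ratio is 7/2 in the row of s_3, so s_3 leaves.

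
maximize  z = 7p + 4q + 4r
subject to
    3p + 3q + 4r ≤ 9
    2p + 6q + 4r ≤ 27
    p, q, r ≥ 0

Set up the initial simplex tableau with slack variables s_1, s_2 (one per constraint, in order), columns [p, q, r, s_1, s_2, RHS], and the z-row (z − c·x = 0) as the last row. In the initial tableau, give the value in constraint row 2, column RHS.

27

The RHS of constraint 2 is b_2 = 27.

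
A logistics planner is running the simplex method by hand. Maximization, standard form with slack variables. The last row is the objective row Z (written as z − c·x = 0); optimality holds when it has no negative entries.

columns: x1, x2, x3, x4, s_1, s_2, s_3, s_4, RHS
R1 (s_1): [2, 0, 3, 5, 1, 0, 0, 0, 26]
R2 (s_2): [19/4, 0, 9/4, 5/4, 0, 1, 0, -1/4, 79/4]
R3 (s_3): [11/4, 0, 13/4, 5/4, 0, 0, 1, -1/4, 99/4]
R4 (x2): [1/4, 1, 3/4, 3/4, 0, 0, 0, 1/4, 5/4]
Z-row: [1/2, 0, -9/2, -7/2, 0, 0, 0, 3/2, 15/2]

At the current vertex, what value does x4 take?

0

x4 is not in the basis, so in the current basic feasible solution x4 = 0.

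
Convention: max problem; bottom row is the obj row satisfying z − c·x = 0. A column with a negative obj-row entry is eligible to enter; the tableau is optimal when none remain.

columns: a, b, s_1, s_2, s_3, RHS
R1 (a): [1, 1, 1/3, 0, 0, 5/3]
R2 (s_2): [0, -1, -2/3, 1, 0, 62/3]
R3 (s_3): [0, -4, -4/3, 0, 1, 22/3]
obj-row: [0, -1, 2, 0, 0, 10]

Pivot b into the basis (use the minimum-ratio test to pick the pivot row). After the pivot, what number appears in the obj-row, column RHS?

Ratio test on column b — row 1: (5/3)/1 = 5/3; row 2: entry -1 ≤ 0; row 3: entry -4 ≤ 0. Minimum is 5/3 at row 1 (a leaves); pivot element 1.
Divide row 1 by 1; eliminate column b from the other rows.
obj-row update in column RHS: 10 − (-1)·(5/3) = 35/3.

35/3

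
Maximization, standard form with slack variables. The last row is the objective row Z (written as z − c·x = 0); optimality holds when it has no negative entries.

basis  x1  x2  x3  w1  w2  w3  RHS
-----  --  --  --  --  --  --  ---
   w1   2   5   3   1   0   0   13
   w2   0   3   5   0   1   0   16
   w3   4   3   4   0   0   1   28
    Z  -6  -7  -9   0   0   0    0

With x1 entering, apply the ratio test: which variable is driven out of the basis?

Column x1 entries and ratios — w1: 13/2 = 13/2; w2: 0 ≤ 0, skip; w3: 28/4 = 7.
Smallest ratio is 13/2 in the row of w1, so w1 leaves.

w1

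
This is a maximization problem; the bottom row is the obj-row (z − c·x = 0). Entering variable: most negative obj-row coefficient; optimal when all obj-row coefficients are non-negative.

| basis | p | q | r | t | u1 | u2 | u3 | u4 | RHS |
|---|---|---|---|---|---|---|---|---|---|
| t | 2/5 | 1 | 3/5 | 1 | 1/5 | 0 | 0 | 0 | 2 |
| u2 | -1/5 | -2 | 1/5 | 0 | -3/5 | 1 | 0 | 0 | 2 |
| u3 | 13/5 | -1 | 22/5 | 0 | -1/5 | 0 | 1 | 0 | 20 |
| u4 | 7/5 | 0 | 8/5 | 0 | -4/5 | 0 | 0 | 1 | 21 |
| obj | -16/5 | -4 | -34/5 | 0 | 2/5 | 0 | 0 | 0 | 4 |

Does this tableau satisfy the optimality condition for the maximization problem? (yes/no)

no

The obj-row has a negative entry -34/5 in column r, so it is not optimal.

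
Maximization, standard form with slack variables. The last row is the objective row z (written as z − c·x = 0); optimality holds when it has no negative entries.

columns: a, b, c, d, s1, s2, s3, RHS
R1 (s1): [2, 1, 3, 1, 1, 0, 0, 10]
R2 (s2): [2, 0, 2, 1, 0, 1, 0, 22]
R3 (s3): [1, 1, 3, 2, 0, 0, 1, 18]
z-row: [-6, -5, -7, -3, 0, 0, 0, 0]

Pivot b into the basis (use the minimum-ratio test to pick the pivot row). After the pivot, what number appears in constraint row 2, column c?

2

Ratio test on column b — row 1: 10/1 = 10; row 2: entry 0 ≤ 0; row 3: 18/1 = 18. Minimum is 10 at row 1 (s1 leaves); pivot element 1.
Divide row 1 by 1; eliminate column b from the other rows.
Row 2 update in column c: 2 − 0·3 = 2.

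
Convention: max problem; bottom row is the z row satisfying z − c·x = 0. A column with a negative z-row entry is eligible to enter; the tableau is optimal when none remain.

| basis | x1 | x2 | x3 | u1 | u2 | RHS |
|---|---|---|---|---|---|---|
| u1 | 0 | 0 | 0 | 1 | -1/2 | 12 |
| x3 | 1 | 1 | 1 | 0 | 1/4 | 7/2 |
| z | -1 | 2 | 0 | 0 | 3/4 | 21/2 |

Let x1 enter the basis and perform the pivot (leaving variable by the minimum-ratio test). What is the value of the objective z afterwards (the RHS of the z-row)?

14

Ratio test on column x1 — row 1: entry 0 ≤ 0; row 2: (7/2)/1 = 7/2. Minimum is 7/2 at row 2 (x3 leaves); pivot element 1.
Pivot on row 2; the z-row RHS becomes 21/2 − (-1)·(7/2) = 14.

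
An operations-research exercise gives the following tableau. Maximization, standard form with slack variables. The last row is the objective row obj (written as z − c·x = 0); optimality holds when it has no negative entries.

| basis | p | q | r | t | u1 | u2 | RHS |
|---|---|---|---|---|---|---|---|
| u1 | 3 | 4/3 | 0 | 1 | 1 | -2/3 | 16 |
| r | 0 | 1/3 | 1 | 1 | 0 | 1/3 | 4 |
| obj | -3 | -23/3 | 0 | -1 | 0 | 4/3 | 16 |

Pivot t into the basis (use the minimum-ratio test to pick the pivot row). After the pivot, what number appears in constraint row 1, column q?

Ratio test on column t — row 1: 16/1 = 16; row 2: 4/1 = 4. Minimum is 4 at row 2 (r leaves); pivot element 1.
Divide row 2 by 1; eliminate column t from the other rows.
Row 1 update in column q: 4/3 − 1·(1/3) = 1.

1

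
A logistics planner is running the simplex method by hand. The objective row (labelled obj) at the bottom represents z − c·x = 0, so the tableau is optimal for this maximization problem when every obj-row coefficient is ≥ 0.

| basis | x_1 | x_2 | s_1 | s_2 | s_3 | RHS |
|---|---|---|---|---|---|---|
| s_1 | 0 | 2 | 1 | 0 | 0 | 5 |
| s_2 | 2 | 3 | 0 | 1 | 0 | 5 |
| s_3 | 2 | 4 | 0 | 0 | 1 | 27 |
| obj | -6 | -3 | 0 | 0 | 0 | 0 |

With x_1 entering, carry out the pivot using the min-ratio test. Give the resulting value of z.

15

Ratio test on column x_1 — row 1: entry 0 ≤ 0; row 2: 5/2 = 5/2; row 3: 27/2 = 27/2. Minimum is 5/2 at row 2 (s_2 leaves); pivot element 2.
Pivot on row 2; the obj-row RHS becomes 0 − (-6)·(5/2) = 15.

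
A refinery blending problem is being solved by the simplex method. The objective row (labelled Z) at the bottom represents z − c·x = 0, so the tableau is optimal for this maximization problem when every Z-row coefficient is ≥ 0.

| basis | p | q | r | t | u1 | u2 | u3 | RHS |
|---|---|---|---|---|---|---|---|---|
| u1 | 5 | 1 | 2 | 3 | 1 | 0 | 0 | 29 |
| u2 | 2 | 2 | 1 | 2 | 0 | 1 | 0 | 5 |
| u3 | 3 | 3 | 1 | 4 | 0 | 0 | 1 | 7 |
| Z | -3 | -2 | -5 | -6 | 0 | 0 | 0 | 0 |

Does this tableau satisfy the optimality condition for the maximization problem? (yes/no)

no

The Z-row has a negative entry -6 in column t, so it is not optimal.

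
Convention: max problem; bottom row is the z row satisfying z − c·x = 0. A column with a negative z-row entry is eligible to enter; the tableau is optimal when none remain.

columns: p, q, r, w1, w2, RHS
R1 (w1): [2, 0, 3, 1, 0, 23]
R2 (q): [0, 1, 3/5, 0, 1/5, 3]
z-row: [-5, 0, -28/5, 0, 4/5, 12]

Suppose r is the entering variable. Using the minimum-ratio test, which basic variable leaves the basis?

Column r entries and ratios — w1: 23/3 = 23/3; q: 3/(3/5) = 5.
Smallest ratio is 5 in the row of q, so q leaves.

q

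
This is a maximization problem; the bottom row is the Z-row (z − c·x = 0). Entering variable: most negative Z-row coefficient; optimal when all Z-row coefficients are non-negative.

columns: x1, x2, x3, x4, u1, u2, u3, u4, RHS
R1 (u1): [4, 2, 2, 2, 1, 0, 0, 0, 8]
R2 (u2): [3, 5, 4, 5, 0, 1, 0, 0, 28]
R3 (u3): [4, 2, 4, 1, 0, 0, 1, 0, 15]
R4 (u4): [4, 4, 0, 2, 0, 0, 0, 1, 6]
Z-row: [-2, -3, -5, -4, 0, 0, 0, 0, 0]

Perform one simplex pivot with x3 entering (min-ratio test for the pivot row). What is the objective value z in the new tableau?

Ratio test on column x3 — row 1: 8/2 = 4; row 2: 28/4 = 7; row 3: 15/4 = 15/4; row 4: entry 0 ≤ 0. Minimum is 15/4 at row 3 (u3 leaves); pivot element 4.
Pivot on row 3; the Z-row RHS becomes 0 − (-5)·(15/4) = 75/4.

75/4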